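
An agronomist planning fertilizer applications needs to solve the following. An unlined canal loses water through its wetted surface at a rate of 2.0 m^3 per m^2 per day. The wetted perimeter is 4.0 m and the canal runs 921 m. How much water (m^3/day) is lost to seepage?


S = C * P * L
  = 2.0 * 4.0 * 921
  = 7368 m^3/day


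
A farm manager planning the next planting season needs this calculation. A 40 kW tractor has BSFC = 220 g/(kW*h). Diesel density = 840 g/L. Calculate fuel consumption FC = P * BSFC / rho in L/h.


FC = P * BSFC / rho_fuel
   = 40 * 220 / 840
   = 8800 / 840
   = 10.48 L/h


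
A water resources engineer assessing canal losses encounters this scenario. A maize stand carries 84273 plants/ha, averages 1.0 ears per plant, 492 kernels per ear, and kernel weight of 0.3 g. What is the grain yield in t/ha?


Y = density * ears * kernels * kw
  = 84273 * 1.0 * 492 * 0.3 g/ha
  = 12438694.80 g/ha
  = 12438.69 kg/ha = 12.44 t/ha


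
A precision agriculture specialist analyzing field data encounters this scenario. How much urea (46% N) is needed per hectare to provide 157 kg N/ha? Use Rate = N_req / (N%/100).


Rate = N_required / (N_content / 100)
     = 157 / (46 / 100)
     = 157 / 0.46
     = 341.30 kg/ha


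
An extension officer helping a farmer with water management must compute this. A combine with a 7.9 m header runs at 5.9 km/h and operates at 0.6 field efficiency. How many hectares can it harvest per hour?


C = w * v * eta_f / 10
  = 7.9 * 5.9 * 0.6 / 10
  = 27.97 / 10
  = 2.80 ha/h


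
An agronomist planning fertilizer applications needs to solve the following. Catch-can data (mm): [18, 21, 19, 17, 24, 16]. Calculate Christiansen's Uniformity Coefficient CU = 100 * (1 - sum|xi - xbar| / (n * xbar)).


xbar = 115 / 6 = 19.167
sum|xi - xbar| = 13.333
CU = 100 * (1 - 13.333 / (6 * 19.167))
   = 100 * (1 - 0.1159)
   = 88.41%


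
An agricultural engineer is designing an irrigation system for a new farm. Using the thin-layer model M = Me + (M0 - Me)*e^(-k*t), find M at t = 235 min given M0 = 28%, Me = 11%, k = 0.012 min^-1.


M = Me + (M0 - Me) * e^(-k*t)
  = 11 + (28 - 11) * e^(-0.012*235)
  = 11 + 17 * e^(-2.820)
  = 11 + 17 * 0.05961
  = 11 + 1.0133
  = 12.01%


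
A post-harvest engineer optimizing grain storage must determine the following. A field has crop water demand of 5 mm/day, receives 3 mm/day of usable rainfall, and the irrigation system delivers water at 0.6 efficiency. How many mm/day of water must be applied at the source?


IWR = (ETc - Pe) / Ea
    = (5 - 3) / 0.6
    = 2 / 0.6
    = 3.33 mm/day


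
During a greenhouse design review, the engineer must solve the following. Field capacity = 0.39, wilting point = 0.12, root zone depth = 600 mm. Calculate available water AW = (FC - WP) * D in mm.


AW = (FC - WP) * D
   = (0.39 - 0.12) * 600
   = 0.27 * 600
   = 162 mm


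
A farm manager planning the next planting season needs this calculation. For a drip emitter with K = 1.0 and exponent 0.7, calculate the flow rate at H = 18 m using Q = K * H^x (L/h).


Q = K * H^x
  = 1.0 * 18^0.7
  = 1.0 * 7.5629
  = 7.56 L/h


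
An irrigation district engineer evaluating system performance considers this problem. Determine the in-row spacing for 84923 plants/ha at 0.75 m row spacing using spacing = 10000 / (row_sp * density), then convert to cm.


spacing = 10000 / (row_sp * density)
        = 10000 / (0.75 * 84923)
        = 10000 / 63692.25
        = 0.15700 m = 15.70 cm


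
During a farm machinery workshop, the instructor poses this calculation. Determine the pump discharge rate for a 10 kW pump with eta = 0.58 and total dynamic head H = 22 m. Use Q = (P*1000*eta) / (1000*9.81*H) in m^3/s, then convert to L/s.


Q = (P * 1000 * eta) / (rho * g * H)
  = (10 * 1000 * 0.58) / (1000 * 9.81 * 22)
  = 5800 / 215820
  = 0.02687 m^3/s = 26.87 L/s


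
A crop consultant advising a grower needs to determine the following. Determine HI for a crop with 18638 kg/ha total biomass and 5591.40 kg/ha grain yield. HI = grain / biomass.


HI = grain_yield / biomass
   = 5591.40 / 18638
   = 0.30


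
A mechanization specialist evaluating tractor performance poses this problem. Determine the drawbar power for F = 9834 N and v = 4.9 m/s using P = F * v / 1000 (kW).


P = F * v / 1000
  = 9834 * 4.9 / 1000
  = 48186.60 / 1000
  = 48.19 kW


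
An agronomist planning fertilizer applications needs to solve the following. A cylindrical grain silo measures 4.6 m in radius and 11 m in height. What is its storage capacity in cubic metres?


V = pi * r^2 * h
  = pi * 4.6^2 * 11
  = pi * 21.16 * 11
  = 731.24 m^3


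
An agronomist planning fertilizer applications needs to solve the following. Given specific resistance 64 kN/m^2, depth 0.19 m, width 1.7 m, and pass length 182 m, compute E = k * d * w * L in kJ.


E = k * d * w * L
  = 64 * 0.19 * 1.7 * 182
  = 3762.30 kJ


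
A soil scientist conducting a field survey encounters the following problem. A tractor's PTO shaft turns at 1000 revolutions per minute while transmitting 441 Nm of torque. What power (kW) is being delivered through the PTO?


P = 2*pi*n*T / 60000
  = 2*pi * 1000 * 441 / 60000
  = 2770884.72 / 60000
  = 46.18 kW


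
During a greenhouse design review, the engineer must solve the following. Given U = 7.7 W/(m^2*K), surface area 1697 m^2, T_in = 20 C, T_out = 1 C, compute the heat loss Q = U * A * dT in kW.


dT = 20 - (1) = 19 K
Q = U * A * dT
  = 7.7 * 1697 * 19
  = 248271.10 W = 248.27 kW


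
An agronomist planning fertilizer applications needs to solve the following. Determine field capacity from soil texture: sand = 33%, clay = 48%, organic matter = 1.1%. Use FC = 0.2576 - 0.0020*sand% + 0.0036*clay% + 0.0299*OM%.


FC = 0.2576 - 0.0020*33 + 0.0036*48 + 0.0299*1.1
   = 0.2576 - 0.0660 + 0.1728 + 0.0329
   = 0.3973


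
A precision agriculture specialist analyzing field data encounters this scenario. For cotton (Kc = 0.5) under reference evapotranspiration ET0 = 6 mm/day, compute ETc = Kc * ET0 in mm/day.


ETc = Kc * ET0
    = 0.5 * 6
    = 3 mm/day


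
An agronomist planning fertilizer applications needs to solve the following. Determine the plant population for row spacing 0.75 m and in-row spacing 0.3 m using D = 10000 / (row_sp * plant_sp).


D = 10000 / (row_sp * plant_sp)
  = 10000 / (0.75 * 0.3)
  = 10000 / 0.2250
  = 44444.44 plants/ha


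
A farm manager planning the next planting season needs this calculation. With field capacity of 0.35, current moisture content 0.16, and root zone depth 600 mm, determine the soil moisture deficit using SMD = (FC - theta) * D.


SMD = (FC - theta) * D
    = (0.35 - 0.16) * 600
    = 0.190 * 600
    = 114 mm


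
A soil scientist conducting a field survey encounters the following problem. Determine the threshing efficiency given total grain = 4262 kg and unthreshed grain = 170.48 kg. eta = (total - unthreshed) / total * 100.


eta = (total - unthreshed) / total * 100
    = (4262 - 170.48) / 4262 * 100
    = 4091.52 / 4262 * 100
    = 96%


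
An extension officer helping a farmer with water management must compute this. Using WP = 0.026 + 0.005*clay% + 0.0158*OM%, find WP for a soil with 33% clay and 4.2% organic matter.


WP = 0.026 + 0.005*33 + 0.0158*4.2
   = 0.026 + 0.1650 + 0.0664
   = 0.2574


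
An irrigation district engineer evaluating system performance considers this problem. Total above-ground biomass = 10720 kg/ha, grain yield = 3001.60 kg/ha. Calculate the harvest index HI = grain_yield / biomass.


HI = grain_yield / biomass
   = 3001.60 / 10720
   = 0.28


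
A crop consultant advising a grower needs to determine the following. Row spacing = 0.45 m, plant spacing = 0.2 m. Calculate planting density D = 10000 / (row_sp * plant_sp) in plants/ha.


D = 10000 / (row_sp * plant_sp)
  = 10000 / (0.45 * 0.2)
  = 10000 / 0.0900
  = 111111.11 plants/ha


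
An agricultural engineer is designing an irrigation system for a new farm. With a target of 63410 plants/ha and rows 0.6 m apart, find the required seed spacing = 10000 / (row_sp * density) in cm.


spacing = 10000 / (row_sp * density)
        = 10000 / (0.6 * 63410)
        = 10000 / 38046
        = 0.26284 m = 26.28 cm


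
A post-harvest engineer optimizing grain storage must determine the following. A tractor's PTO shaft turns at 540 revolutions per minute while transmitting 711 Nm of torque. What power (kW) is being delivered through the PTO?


P = 2*pi*n*T / 60000
  = 2*pi * 540 * 711 / 60000
  = 2412366.17 / 60000
  = 40.21 kW


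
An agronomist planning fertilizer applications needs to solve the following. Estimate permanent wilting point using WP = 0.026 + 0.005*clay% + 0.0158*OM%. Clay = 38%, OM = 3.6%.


WP = 0.026 + 0.005*38 + 0.0158*3.6
   = 0.026 + 0.1900 + 0.0569
   = 0.2729


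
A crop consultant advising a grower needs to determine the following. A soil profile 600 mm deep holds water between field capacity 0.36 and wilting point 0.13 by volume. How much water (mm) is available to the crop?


AW = (FC - WP) * D
   = (0.36 - 0.13) * 600
   = 0.23 * 600
   = 138 mm


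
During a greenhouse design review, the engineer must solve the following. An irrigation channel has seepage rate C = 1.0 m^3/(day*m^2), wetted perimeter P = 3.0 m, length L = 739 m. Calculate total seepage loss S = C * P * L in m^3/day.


S = C * P * L
  = 1.0 * 3.0 * 739
  = 2217 m^3/day


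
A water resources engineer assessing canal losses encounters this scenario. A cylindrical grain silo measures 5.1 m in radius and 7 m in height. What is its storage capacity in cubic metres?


V = pi * r^2 * h
  = pi * 5.1^2 * 7
  = pi * 26.01 * 7
  = 571.99 m^3


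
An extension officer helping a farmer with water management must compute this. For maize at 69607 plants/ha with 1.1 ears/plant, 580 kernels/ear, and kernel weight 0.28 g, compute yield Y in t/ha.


Y = density * ears * kernels * kw
  = 69607 * 1.1 * 580 * 0.28 g/ha
  = 12434594.48 g/ha
  = 12434.59 kg/ha = 12.43 t/ha


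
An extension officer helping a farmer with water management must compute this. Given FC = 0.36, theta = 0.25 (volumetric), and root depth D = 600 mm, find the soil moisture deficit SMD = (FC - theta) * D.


SMD = (FC - theta) * D
    = (0.36 - 0.25) * 600
    = 0.110 * 600
    = 66 mm


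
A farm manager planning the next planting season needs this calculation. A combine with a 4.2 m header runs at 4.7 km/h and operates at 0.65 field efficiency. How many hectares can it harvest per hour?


C = w * v * eta_f / 10
  = 4.2 * 4.7 * 0.65 / 10
  = 12.83 / 10
  = 1.28 ha/h


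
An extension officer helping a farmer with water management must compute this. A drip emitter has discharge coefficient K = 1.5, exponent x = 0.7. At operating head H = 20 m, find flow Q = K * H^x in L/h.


Q = K * H^x
  = 1.5 * 20^0.7
  = 1.5 * 8.1418
  = 12.21 L/h


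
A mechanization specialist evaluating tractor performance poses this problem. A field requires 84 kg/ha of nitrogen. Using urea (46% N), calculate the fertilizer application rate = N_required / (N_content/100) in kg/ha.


Rate = N_required / (N_content / 100)
     = 84 / (46 / 100)
     = 84 / 0.46
     = 182.61 kg/ha


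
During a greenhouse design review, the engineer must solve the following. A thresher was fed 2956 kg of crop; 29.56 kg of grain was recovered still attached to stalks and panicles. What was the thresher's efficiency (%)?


eta = (total - unthreshed) / total * 100
    = (2956 - 29.56) / 2956 * 100
    = 2926.44 / 2956 * 100
    = 99%


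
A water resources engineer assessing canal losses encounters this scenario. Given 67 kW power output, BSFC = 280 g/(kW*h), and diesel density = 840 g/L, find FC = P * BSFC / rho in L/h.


FC = P * BSFC / rho_fuel
   = 67 * 280 / 840
   = 18760 / 840
   = 22.33 L/h


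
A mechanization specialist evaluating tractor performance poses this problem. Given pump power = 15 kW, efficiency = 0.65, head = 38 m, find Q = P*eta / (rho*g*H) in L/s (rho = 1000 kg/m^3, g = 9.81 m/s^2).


Q = (P * 1000 * eta) / (rho * g * H)
  = (15 * 1000 * 0.65) / (1000 * 9.81 * 38)
  = 9750 / 372780
  = 0.02615 m^3/s = 26.15 L/s


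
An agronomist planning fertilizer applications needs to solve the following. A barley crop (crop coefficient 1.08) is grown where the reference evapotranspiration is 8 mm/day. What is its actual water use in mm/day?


ETc = Kc * ET0
    = 1.08 * 8
    = 8.64 mm/day


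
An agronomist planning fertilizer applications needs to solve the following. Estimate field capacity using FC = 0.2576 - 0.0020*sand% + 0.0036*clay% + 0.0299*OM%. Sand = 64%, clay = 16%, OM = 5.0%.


FC = 0.2576 - 0.0020*64 + 0.0036*16 + 0.0299*5.0
   = 0.2576 - 0.1280 + 0.0576 + 0.1495
   = 0.3367


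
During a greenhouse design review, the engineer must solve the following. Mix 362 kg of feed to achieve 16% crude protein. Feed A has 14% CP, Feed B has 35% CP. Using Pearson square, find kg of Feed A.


parts_A = CP_b - target = 35 - 16 = 19
parts_B = target - CP_a = 16 - 14 = 2
total_parts = 19 + 2 = 21
Feed A = 362 * 19 / 21 = 327.52 kg
Feed B = 362 * 2 / 21 = 34.48 kg

327.52 kg


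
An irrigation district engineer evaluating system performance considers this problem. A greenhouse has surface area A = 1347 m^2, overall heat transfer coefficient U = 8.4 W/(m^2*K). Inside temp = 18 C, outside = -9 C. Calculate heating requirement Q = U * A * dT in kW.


dT = 18 - (-9) = 27 K
Q = U * A * dT
  = 8.4 * 1347 * 27
  = 305499.60 W = 305.50 kW


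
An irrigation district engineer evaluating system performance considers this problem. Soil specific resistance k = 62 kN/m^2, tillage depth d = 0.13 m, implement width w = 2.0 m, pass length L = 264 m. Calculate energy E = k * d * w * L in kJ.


E = k * d * w * L
  = 62 * 0.13 * 2.0 * 264
  = 4255.68 kJ


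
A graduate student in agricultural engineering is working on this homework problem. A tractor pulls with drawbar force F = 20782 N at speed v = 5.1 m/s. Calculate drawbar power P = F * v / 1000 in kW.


P = F * v / 1000
  = 20782 * 5.1 / 1000
  = 105988.20 / 1000
  = 105.99 kW


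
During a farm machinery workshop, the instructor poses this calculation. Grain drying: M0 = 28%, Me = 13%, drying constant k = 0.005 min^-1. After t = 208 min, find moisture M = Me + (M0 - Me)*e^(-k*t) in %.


M = Me + (M0 - Me) * e^(-k*t)
  = 13 + (28 - 13) * e^(-0.005*208)
  = 13 + 15 * e^(-1.040)
  = 13 + 15 * 0.35345
  = 13 + 5.3018
  = 18.30%


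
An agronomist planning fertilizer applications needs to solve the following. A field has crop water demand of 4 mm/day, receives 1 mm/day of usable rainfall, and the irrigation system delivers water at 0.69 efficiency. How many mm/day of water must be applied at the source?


IWR = (ETc - Pe) / Ea
    = (4 - 1) / 0.69
    = 3 / 0.69
    = 4.35 mm/day


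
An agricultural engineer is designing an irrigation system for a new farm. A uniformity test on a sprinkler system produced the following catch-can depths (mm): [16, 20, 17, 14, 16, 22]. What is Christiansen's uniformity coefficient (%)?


xbar = 105 / 6 = 17.500
sum|xi - xbar| = 14
CU = 100 * (1 - 14 / (6 * 17.500))
   = 100 * (1 - 0.1333)
   = 86.67%


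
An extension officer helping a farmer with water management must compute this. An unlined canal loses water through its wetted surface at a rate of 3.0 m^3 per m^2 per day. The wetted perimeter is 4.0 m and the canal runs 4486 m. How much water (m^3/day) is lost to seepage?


S = C * P * L
  = 3.0 * 4.0 * 4486
  = 53832 m^3/day


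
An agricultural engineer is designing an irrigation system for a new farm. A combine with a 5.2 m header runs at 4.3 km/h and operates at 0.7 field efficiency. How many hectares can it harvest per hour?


C = w * v * eta_f / 10
  = 5.2 * 4.3 * 0.7 / 10
  = 15.65 / 10
  = 1.57 ha/h


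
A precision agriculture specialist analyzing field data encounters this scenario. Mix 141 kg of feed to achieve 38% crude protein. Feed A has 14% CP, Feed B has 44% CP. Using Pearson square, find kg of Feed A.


parts_A = CP_b - target = 44 - 38 = 6
parts_B = target - CP_a = 38 - 14 = 24
total_parts = 6 + 24 = 30
Feed A = 141 * 6 / 30 = 28.20 kg
Feed B = 141 * 24 / 30 = 112.80 kg

28.20 kg


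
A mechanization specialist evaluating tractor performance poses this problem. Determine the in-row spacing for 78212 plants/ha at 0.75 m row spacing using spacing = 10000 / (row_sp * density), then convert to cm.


spacing = 10000 / (row_sp * density)
        = 10000 / (0.75 * 78212)
        = 10000 / 58659
        = 0.17048 m = 17.05 cm


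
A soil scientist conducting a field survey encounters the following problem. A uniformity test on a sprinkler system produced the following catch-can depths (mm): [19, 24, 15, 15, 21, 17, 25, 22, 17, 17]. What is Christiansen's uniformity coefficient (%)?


xbar = 192 / 10 = 19.200
sum|xi - xbar| = 30.400
CU = 100 * (1 - 30.400 / (10 * 19.200))
   = 100 * (1 - 0.1583)
   = 84.17%


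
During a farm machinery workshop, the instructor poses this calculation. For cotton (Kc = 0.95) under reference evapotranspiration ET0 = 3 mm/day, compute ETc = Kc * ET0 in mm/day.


ETc = Kc * ET0
    = 0.95 * 3
    = 2.85 mm/day


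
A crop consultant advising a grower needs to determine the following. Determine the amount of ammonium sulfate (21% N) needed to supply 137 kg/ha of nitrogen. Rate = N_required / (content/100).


Rate = N_required / (N_content / 100)
     = 137 / (21 / 100)
     = 137 / 0.21
     = 652.38 kg/ha


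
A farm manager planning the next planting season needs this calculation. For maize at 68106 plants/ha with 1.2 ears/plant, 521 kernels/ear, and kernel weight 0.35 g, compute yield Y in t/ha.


Y = density * ears * kernels * kw
  = 68106 * 1.2 * 521 * 0.35 g/ha
  = 14902954.92 g/ha
  = 14902.95 kg/ha = 14.90 t/ha


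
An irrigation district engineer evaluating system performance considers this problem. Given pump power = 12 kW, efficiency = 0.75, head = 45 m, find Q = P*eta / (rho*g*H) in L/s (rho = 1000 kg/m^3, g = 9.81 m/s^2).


Q = (P * 1000 * eta) / (rho * g * H)
  = (12 * 1000 * 0.75) / (1000 * 9.81 * 45)
  = 9000 / 441450
  = 0.02039 m^3/s = 20.39 L/s


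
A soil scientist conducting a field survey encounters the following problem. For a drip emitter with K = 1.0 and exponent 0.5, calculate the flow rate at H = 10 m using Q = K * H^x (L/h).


Q = K * H^x
  = 1.0 * 10^0.5
  = 1.0 * 3.1623
  = 3.16 L/h


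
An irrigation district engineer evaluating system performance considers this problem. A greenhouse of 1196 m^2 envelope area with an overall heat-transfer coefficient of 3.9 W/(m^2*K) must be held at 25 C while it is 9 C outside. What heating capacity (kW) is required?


dT = 25 - (9) = 16 K
Q = U * A * dT
  = 3.9 * 1196 * 16
  = 74630.40 W = 74.63 kW


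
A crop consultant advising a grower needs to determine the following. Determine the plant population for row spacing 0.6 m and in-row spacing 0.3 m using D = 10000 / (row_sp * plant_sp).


D = 10000 / (row_sp * plant_sp)
  = 10000 / (0.6 * 0.3)
  = 10000 / 0.1800
  = 55555.56 plants/ha


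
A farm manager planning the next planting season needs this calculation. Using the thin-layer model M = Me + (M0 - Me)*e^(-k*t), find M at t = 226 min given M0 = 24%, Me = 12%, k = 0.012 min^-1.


M = Me + (M0 - Me) * e^(-k*t)
  = 12 + (24 - 12) * e^(-0.012*226)
  = 12 + 12 * e^(-2.712)
  = 12 + 12 * 0.06640
  = 12 + 0.7968
  = 12.80%


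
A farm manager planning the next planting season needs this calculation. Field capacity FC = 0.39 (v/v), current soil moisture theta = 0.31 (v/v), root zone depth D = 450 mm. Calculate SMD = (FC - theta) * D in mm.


SMD = (FC - theta) * D
    = (0.39 - 0.31) * 450
    = 0.080 * 450
    = 36 mm


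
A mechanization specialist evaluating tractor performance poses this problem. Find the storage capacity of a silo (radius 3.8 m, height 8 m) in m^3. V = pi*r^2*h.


V = pi * r^2 * h
  = pi * 3.8^2 * 8
  = pi * 14.44 * 8
  = 362.92 m^3


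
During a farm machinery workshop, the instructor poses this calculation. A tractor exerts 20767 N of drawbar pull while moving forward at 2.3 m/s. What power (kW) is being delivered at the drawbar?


P = F * v / 1000
  = 20767 * 2.3 / 1000
  = 47764.10 / 1000
  = 47.76 kW


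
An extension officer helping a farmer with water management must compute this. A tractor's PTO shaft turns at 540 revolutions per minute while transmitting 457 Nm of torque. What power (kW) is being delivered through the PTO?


P = 2*pi*n*T / 60000
  = 2*pi * 540 * 457 / 60000
  = 1550564.47 / 60000
  = 25.84 kW


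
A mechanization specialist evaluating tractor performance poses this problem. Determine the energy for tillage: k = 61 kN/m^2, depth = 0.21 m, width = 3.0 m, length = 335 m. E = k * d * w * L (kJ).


E = k * d * w * L
  = 61 * 0.21 * 3.0 * 335
  = 12874.05 kJ


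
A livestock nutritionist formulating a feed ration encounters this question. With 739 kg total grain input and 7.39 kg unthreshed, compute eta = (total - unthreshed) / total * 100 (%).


eta = (total - unthreshed) / total * 100
    = (739 - 7.39) / 739 * 100
    = 731.61 / 739 * 100
    = 99%


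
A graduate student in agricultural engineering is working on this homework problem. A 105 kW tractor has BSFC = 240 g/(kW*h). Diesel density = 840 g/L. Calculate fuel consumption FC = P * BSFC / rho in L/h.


FC = P * BSFC / rho_fuel
   = 105 * 240 / 840
   = 25200 / 840
   = 30 L/h


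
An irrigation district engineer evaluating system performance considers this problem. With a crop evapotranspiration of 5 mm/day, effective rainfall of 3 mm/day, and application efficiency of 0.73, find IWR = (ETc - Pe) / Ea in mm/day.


IWR = (ETc - Pe) / Ea
    = (5 - 3) / 0.73
    = 2 / 0.73
    = 2.74 mm/day


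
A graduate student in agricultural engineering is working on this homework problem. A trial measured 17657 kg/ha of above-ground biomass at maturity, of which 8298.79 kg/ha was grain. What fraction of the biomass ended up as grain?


HI = grain_yield / biomass
   = 8298.79 / 17657
   = 0.47


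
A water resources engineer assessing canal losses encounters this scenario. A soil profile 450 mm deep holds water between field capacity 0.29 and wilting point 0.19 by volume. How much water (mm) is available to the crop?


AW = (FC - WP) * D
   = (0.29 - 0.19) * 450
   = 0.10 * 450
   = 45 mm


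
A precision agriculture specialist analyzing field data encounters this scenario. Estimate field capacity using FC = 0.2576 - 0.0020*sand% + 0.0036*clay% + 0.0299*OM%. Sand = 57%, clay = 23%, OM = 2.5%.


FC = 0.2576 - 0.0020*57 + 0.0036*23 + 0.0299*2.5
   = 0.2576 - 0.1140 + 0.0828 + 0.0748
   = 0.3012


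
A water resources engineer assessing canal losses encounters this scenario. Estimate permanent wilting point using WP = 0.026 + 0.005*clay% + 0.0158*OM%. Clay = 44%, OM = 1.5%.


WP = 0.026 + 0.005*44 + 0.0158*1.5
   = 0.026 + 0.2200 + 0.0237
   = 0.2697


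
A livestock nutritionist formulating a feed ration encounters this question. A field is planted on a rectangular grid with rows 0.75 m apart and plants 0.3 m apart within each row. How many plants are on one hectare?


D = 10000 / (row_sp * plant_sp)
  = 10000 / (0.75 * 0.3)
  = 10000 / 0.2250
  = 44444.44 plants/ha


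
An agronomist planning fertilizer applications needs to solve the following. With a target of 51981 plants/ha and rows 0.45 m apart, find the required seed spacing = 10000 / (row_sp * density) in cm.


spacing = 10000 / (row_sp * density)
        = 10000 / (0.45 * 51981)
        = 10000 / 23391.45
        = 0.42751 m = 42.75 cm


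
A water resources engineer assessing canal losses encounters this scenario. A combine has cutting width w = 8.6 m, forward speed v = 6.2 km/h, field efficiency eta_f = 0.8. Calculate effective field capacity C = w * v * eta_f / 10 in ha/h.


C = w * v * eta_f / 10
  = 8.6 * 6.2 * 0.8 / 10
  = 42.66 / 10
  = 4.27 ha/h


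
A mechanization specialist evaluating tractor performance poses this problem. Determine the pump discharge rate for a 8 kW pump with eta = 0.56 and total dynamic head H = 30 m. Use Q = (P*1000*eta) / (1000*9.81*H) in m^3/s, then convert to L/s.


Q = (P * 1000 * eta) / (rho * g * H)
  = (8 * 1000 * 0.56) / (1000 * 9.81 * 30)
  = 4480 / 294300
  = 0.01522 m^3/s = 15.22 L/s


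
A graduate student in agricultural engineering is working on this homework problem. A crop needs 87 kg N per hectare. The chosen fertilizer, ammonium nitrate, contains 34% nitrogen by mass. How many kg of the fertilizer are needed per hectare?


Rate = N_required / (N_content / 100)
     = 87 / (34 / 100)
     = 87 / 0.34
     = 255.88 kg/ha


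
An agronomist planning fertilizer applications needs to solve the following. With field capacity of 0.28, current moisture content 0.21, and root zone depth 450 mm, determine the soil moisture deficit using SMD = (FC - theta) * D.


SMD = (FC - theta) * D
    = (0.28 - 0.21) * 450
    = 0.070 * 450
    = 31.50 mm


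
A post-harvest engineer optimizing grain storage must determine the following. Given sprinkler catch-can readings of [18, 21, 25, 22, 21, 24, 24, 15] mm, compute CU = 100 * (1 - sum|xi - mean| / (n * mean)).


xbar = 170 / 8 = 21.250
sum|xi - xbar| = 20
CU = 100 * (1 - 20 / (8 * 21.250))
   = 100 * (1 - 0.1176)
   = 88.24%


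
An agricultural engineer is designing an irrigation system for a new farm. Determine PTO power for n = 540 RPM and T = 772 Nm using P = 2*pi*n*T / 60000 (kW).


P = 2*pi*n*T / 60000
  = 2*pi * 540 * 772 / 60000
  = 2619334.29 / 60000
  = 43.66 kW


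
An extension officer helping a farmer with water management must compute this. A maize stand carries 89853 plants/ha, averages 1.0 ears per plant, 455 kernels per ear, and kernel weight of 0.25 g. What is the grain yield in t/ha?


Y = density * ears * kernels * kw
  = 89853 * 1.0 * 455 * 0.25 g/ha
  = 10220778.75 g/ha
  = 10220.78 kg/ha = 10.22 t/ha


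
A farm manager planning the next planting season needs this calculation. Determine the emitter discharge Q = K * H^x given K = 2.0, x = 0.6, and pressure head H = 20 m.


Q = K * H^x
  = 2.0 * 20^0.6
  = 2.0 * 6.0342
  = 12.07 L/h


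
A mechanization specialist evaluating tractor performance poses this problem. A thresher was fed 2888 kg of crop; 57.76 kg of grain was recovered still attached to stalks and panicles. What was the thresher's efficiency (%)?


eta = (total - unthreshed) / total * 100
    = (2888 - 57.76) / 2888 * 100
    = 2830.24 / 2888 * 100
    = 98%


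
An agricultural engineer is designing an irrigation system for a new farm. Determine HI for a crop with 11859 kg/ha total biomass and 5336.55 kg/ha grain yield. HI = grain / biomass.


HI = grain_yield / biomass
   = 5336.55 / 11859
   = 0.45


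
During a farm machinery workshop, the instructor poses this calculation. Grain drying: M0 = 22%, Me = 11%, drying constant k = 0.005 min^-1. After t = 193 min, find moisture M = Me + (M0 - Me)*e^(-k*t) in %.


M = Me + (M0 - Me) * e^(-k*t)
  = 11 + (22 - 11) * e^(-0.005*193)
  = 11 + 11 * e^(-0.965)
  = 11 + 11 * 0.38098
  = 11 + 4.1908
  = 15.19%


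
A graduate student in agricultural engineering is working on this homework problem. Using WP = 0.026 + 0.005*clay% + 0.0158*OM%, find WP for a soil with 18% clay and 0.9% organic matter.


WP = 0.026 + 0.005*18 + 0.0158*0.9
   = 0.026 + 0.0900 + 0.0142
   = 0.1302


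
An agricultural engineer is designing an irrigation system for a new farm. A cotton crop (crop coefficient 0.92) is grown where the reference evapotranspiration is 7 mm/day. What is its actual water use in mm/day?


ETc = Kc * ET0
    = 0.92 * 7
    = 6.44 mm/day


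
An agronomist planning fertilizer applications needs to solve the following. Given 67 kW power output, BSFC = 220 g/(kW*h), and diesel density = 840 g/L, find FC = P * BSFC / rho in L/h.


FC = P * BSFC / rho_fuel
   = 67 * 220 / 840
   = 14740 / 840
   = 17.55 L/h


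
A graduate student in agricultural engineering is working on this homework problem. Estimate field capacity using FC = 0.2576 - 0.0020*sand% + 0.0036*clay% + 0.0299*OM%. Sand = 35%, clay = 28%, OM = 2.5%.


FC = 0.2576 - 0.0020*35 + 0.0036*28 + 0.0299*2.5
   = 0.2576 - 0.0700 + 0.1008 + 0.0748
   = 0.3632


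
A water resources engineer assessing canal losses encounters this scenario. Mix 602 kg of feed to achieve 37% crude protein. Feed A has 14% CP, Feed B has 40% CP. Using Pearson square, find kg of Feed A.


parts_A = CP_b - target = 40 - 37 = 3
parts_B = target - CP_a = 37 - 14 = 23
total_parts = 3 + 23 = 26
Feed A = 602 * 3 / 26 = 69.46 kg
Feed B = 602 * 23 / 26 = 532.54 kg

69.46 kg


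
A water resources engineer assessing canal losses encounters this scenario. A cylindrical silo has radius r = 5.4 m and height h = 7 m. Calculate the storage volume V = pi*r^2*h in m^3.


V = pi * r^2 * h
  = pi * 5.4^2 * 7
  = pi * 29.16 * 7
  = 641.26 m^3


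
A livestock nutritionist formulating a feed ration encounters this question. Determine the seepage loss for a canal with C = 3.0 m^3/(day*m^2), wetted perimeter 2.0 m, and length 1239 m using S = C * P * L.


S = C * P * L
  = 3.0 * 2.0 * 1239
  = 7434 m^3/day


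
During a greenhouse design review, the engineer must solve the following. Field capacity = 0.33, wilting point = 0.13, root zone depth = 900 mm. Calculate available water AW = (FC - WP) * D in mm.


AW = (FC - WP) * D
   = (0.33 - 0.13) * 900
   = 0.20 * 900
   = 180 mm


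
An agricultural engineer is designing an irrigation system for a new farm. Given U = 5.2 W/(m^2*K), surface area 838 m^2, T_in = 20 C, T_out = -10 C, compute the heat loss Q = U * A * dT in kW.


dT = 20 - (-10) = 30 K
Q = U * A * dT
  = 5.2 * 838 * 30
  = 130728 W = 130.73 kW


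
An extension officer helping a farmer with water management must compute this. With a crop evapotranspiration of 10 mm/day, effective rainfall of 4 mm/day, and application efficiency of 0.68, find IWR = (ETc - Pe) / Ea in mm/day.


IWR = (ETc - Pe) / Ea
    = (10 - 4) / 0.68
    = 6 / 0.68
    = 8.82 mm/day


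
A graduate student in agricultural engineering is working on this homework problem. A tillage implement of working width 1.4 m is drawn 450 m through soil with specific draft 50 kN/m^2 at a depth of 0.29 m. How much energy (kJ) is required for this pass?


E = k * d * w * L
  = 50 * 0.29 * 1.4 * 450
  = 9135 kJ


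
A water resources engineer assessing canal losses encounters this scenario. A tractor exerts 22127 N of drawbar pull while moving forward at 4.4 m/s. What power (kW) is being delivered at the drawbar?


P = F * v / 1000
  = 22127 * 4.4 / 1000
  = 97358.80 / 1000
  = 97.36 kW


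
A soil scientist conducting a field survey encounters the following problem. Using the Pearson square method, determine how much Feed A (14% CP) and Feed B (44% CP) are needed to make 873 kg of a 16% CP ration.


parts_A = CP_b - target = 44 - 16 = 28
parts_B = target - CP_a = 16 - 14 = 2
total_parts = 28 + 2 = 30
Feed A = 873 * 28 / 30 = 814.80 kg
Feed B = 873 * 2 / 30 = 58.20 kg

814.80 kg


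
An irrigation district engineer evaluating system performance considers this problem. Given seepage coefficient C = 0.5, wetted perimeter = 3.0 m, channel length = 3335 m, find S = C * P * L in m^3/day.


S = C * P * L
  = 0.5 * 3.0 * 3335
  = 5002.50 m^3/day


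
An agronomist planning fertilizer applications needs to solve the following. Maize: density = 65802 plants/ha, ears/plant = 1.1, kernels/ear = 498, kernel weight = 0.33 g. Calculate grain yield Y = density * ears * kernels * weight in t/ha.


Y = density * ears * kernels * kw
  = 65802 * 1.1 * 498 * 0.33 g/ha
  = 11895290.75 g/ha
  = 11895.29 kg/ha = 11.90 t/ha


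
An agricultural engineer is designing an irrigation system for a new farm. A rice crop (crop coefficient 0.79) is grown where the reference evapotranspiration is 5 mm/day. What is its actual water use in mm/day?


ETc = Kc * ET0
    = 0.79 * 5
    = 3.95 mm/day


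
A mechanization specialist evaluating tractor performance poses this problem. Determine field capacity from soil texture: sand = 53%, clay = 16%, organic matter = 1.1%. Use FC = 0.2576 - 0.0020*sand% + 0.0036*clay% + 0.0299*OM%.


FC = 0.2576 - 0.0020*53 + 0.0036*16 + 0.0299*1.1
   = 0.2576 - 0.1060 + 0.0576 + 0.0329
   = 0.2421


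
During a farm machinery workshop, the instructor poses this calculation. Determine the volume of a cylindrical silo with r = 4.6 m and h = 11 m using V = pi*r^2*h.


V = pi * r^2 * h
  = pi * 4.6^2 * 11
  = pi * 21.16 * 11
  = 731.24 m^3


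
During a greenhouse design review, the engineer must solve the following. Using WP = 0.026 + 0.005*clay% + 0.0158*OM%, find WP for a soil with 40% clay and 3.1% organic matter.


WP = 0.026 + 0.005*40 + 0.0158*3.1
   = 0.026 + 0.2000 + 0.0490
   = 0.2750


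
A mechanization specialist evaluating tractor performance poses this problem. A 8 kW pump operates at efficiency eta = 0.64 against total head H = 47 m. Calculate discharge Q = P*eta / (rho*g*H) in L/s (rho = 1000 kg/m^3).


Q = (P * 1000 * eta) / (rho * g * H)
  = (8 * 1000 * 0.64) / (1000 * 9.81 * 47)
  = 5120 / 461070
  = 0.01110 m^3/s = 11.10 L/s


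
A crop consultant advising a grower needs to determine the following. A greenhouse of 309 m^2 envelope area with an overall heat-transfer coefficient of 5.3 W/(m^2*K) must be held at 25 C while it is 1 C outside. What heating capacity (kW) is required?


dT = 25 - (1) = 24 K
Q = U * A * dT
  = 5.3 * 309 * 24
  = 39304.80 W = 39.30 kW


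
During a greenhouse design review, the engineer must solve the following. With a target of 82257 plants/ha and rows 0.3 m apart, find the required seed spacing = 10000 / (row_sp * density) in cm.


spacing = 10000 / (row_sp * density)
        = 10000 / (0.3 * 82257)
        = 10000 / 24677.10
        = 0.40523 m = 40.52 cm


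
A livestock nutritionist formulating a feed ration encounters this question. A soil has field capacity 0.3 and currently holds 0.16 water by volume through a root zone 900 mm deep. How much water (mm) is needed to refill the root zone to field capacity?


SMD = (FC - theta) * D
    = (0.3 - 0.16) * 900
    = 0.140 * 900
    = 126 mm


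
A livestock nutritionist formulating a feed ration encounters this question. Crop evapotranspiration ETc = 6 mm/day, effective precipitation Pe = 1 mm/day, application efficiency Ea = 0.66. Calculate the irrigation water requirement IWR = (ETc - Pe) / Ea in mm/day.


IWR = (ETc - Pe) / Ea
    = (6 - 1) / 0.66
    = 5 / 0.66
    = 7.58 mm/day


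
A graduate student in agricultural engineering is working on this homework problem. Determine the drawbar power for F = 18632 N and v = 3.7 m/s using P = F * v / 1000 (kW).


P = F * v / 1000
  = 18632 * 3.7 / 1000
  = 68938.40 / 1000
  = 68.94 kW


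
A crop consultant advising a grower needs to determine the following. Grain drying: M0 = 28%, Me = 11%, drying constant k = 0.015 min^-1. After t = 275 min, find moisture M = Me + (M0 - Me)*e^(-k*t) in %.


M = Me + (M0 - Me) * e^(-k*t)
  = 11 + (28 - 11) * e^(-0.015*275)
  = 11 + 17 * e^(-4.125)
  = 11 + 17 * 0.01616
  = 11 + 0.2748
  = 11.27%


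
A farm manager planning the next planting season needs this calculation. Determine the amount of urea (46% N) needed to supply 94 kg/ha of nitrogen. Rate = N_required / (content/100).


Rate = N_required / (N_content / 100)
     = 94 / (46 / 100)
     = 94 / 0.46
     = 204.35 kg/ha


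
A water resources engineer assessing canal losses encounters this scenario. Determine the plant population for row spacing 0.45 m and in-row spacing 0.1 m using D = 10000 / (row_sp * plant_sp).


D = 10000 / (row_sp * plant_sp)
  = 10000 / (0.45 * 0.1)
  = 10000 / 0.0450
  = 222222.22 plants/ha


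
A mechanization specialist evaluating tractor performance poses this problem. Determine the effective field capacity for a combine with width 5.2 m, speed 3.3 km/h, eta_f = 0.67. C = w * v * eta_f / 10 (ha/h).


C = w * v * eta_f / 10
  = 5.2 * 3.3 * 0.67 / 10
  = 11.50 / 10
  = 1.15 ha/h


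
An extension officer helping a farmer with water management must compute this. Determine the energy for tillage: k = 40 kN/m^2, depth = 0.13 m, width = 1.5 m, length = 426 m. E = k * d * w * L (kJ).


E = k * d * w * L
  = 40 * 0.13 * 1.5 * 426
  = 3322.80 kJ


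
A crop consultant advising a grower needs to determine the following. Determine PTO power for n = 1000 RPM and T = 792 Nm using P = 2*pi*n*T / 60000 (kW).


P = 2*pi*n*T / 60000
  = 2*pi * 1000 * 792 / 60000
  = 4976282.76 / 60000
  = 82.94 kW


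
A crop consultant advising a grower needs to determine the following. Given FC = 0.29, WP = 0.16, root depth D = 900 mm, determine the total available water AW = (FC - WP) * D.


AW = (FC - WP) * D
   = (0.29 - 0.16) * 900
   = 0.13 * 900
   = 117 mm


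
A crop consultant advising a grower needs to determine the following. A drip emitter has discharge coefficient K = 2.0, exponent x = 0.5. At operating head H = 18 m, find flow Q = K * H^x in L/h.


Q = K * H^x
  = 2.0 * 18^0.5
  = 2.0 * 4.2426
  = 8.49 L/h


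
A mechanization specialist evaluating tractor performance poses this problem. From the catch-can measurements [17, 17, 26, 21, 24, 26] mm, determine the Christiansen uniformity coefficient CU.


xbar = 131 / 6 = 21.833
sum|xi - xbar| = 21
CU = 100 * (1 - 21 / (6 * 21.833))
   = 100 * (1 - 0.1603)
   = 83.97%


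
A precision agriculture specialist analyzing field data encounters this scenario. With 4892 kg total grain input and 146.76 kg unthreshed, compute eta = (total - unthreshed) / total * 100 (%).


eta = (total - unthreshed) / total * 100
    = (4892 - 146.76) / 4892 * 100
    = 4745.24 / 4892 * 100
    = 97%


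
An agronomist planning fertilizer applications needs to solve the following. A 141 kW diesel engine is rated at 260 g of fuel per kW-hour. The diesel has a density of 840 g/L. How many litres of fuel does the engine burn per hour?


FC = P * BSFC / rho_fuel
   = 141 * 260 / 840
   = 36660 / 840
   = 43.64 L/h


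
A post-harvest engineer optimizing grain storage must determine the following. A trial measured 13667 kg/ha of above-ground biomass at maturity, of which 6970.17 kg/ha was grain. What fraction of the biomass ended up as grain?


HI = grain_yield / biomass
   = 6970.17 / 13667
   = 0.51


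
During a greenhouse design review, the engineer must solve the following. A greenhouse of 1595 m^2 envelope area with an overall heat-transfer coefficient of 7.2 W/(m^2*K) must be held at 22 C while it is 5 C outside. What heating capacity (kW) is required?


dT = 22 - (5) = 17 K
Q = U * A * dT
  = 7.2 * 1595 * 17
  = 195228 W = 195.23 kW


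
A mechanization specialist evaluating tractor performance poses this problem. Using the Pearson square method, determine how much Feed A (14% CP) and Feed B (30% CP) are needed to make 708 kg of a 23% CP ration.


parts_A = CP_b - target = 30 - 23 = 7
parts_B = target - CP_a = 23 - 14 = 9
total_parts = 7 + 9 = 16
Feed A = 708 * 7 / 16 = 309.75 kg
Feed B = 708 * 9 / 16 = 398.25 kg

309.75 kg


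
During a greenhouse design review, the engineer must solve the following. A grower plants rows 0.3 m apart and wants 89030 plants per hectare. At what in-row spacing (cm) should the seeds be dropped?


spacing = 10000 / (row_sp * density)
        = 10000 / (0.3 * 89030)
        = 10000 / 26709
        = 0.37441 m = 37.44 cm


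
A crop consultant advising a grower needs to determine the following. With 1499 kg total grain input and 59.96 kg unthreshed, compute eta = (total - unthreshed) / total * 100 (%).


eta = (total - unthreshed) / total * 100
    = (1499 - 59.96) / 1499 * 100
    = 1439.04 / 1499 * 100
    = 96%
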